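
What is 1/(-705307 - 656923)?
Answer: -1/1362230 ≈ -7.3409e-7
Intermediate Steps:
1/(-705307 - 656923) = 1/(-1362230) = -1/1362230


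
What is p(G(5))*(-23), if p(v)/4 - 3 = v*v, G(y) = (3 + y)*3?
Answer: -53268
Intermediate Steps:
G(y) = 9 + 3*y
p(v) = 12 + 4*v² (p(v) = 12 + 4*(v*v) = 12 + 4*v²)
p(G(5))*(-23) = (12 + 4*(9 + 3*5)²)*(-23) = (12 + 4*(9 + 15)²)*(-23) = (12 + 4*24²)*(-23) = (12 + 4*576)*(-23) = (12 + 2304)*(-23) = 2316*(-23) = -53268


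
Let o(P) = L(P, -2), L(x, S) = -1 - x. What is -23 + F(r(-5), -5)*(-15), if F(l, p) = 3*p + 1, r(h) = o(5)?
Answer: 187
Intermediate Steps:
o(P) = -1 - P
r(h) = -6 (r(h) = -1 - 1*5 = -1 - 5 = -6)
F(l, p) = 1 + 3*p
-23 + F(r(-5), -5)*(-15) = -23 + (1 + 3*(-5))*(-15) = -23 + (1 - 15)*(-15) = -23 - 14*(-15) = -23 + 210 = 187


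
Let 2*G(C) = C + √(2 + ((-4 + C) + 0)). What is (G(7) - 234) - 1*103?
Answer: -667/2 + √5/2 ≈ -332.38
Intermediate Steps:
G(C) = C/2 + √(-2 + C)/2 (G(C) = (C + √(2 + ((-4 + C) + 0)))/2 = (C + √(2 + (-4 + C)))/2 = (C + √(-2 + C))/2 = C/2 + √(-2 + C)/2)
(G(7) - 234) - 1*103 = (((½)*7 + √(-2 + 7)/2) - 234) - 1*103 = ((7/2 + √5/2) - 234) - 103 = (-461/2 + √5/2) - 103 = -667/2 + √5/2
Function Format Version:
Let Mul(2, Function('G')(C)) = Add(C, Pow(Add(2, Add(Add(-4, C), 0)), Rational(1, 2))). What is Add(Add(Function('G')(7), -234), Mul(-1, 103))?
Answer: Add(Rational(-667, 2), Mul(Rational(1, 2), Pow(5, Rational(1, 2)))) ≈ -332.38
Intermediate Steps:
Function('G')(C) = Add(Mul(Rational(1, 2), C), Mul(Rational(1, 2), Pow(Add(-2, C), Rational(1, 2)))) (Function('G')(C) = Mul(Rational(1, 2), Add(C, Pow(Add(2, Add(Add(-4, C), 0)), Rational(1, 2)))) = Mul(Rational(1, 2), Add(C, Pow(Add(2, Add(-4, C)), Rational(1, 2)))) = Mul(Rational(1, 2), Add(C, Pow(Add(-2, C), Rational(1, 2)))) = Add(Mul(Rational(1, 2), C), Mul(Rational(1, 2), Pow(Add(-2, C), Rational(1, 2)))))
Add(Add(Function('G')(7), -234), Mul(-1, 103)) = Add(Add(Add(Mul(Rational(1, 2), 7), Mul(Rational(1, 2), Pow(Add(-2, 7), Rational(1, 2)))), -234), Mul(-1, 103)) = Add(Add(Add(Rational(7, 2), Mul(Rational(1, 2), Pow(5, Rational(1, 2)))), -234), -103) = Add(Add(Rational(-461, 2), Mul(Rational(1, 2), Pow(5, Rational(1, 2)))), -103) = Add(Rational(-667, 2), Mul(Rational(1, 2), Pow(5, Rational(1, 2))))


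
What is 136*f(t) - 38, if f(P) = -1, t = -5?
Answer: -174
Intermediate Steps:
136*f(t) - 38 = 136*(-1) - 38 = -136 - 38 = -174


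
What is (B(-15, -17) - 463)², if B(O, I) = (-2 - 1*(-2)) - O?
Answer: 200704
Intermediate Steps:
B(O, I) = -O (B(O, I) = (-2 + 2) - O = 0 - O = -O)
(B(-15, -17) - 463)² = (-1*(-15) - 463)² = (15 - 463)² = (-448)² = 200704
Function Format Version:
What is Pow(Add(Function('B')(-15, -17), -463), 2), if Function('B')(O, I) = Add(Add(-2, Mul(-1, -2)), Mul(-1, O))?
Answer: 200704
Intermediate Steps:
Function('B')(O, I) = Mul(-1, O) (Function('B')(O, I) = Add(Add(-2, 2), Mul(-1, O)) = Add(0, Mul(-1, O)) = Mul(-1, O))
Pow(Add(Function('B')(-15, -17), -463), 2) = Pow(Add(Mul(-1, -15), -463), 2) = Pow(Add(15, -463), 2) = Pow(-448, 2) = 200704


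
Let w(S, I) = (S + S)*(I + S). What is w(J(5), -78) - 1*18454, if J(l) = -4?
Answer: -17798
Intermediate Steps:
w(S, I) = 2*S*(I + S) (w(S, I) = (2*S)*(I + S) = 2*S*(I + S))
w(J(5), -78) - 1*18454 = 2*(-4)*(-78 - 4) - 1*18454 = 2*(-4)*(-82) - 18454 = 656 - 18454 = -17798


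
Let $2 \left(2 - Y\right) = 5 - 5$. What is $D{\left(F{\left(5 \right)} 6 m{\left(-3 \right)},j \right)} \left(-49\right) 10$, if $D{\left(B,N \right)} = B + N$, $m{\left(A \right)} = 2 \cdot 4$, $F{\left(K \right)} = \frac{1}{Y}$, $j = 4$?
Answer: $-13720$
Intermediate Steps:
$Y = 2$ ($Y = 2 - \frac{5 - 5}{2} = 2 - 0 = 2 + 0 = 2$)
$F{\left(K \right)} = \frac{1}{2}$
$m{\left(A \right)} = 8$
$D{\left(F{\left(5 \right)} 6 m{\left(-3 \right)},j \right)} \left(-49\right) 10 = \left(\frac{1}{2} \cdot 6 \cdot 8 + 4\right) \left(-49\right) 10 = \left(3 \cdot 8 + 4\right) \left(-49\right) 10 = \left(24 + 4\right) \left(-49\right) 10 = 28 \left(-49\right) 10 = \left(-1372\right) 10 = -13720$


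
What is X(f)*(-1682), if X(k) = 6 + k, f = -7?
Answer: 1682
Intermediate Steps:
X(f)*(-1682) = (6 - 7)*(-1682) = -1*(-1682) = 1682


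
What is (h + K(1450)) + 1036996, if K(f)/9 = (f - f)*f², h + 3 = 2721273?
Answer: 3758266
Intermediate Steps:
h = 2721270 (h = -3 + 2721273 = 2721270)
K(f) = 0 (K(f) = 9*((f - f)*f²) = 9*(0*f²) = 9*0 = 0)
(h + K(1450)) + 1036996 = (2721270 + 0) + 1036996 = 2721270 + 1036996 = 3758266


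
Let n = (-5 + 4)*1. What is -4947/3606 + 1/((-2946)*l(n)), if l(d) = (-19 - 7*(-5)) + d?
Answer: -18217628/13279095 ≈ -1.3719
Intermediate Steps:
n = -1 (n = -1*1 = -1)
l(d) = 16 + d (l(d) = (-19 + 35) + d = 16 + d)
-4947/3606 + 1/((-2946)*l(n)) = -4947/3606 + 1/((-2946)*(16 - 1)) = -4947*1/3606 - 1/2946/15 = -1649/1202 - 1/2946*1/15 = -1649/1202 - 1/44190 = -18217628/13279095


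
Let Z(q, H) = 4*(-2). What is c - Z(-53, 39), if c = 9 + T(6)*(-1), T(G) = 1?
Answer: 16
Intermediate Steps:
Z(q, H) = -8
c = 8 (c = 9 + 1*(-1) = 9 - 1 = 8)
c - Z(-53, 39) = 8 - 1*(-8) = 8 + 8 = 16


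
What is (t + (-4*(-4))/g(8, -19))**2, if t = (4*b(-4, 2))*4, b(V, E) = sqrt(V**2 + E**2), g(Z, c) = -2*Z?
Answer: 5121 - 64*sqrt(5) ≈ 4977.9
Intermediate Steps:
b(V, E) = sqrt(E**2 + V**2)
t = 32*sqrt(5) (t = (4*sqrt(2**2 + (-4)**2))*4 = (4*sqrt(4 + 16))*4 = (4*sqrt(20))*4 = (4*(2*sqrt(5)))*4 = (8*sqrt(5))*4 = 32*sqrt(5) ≈ 71.554)
(t + (-4*(-4))/g(8, -19))**2 = (32*sqrt(5) + (-4*(-4))/((-2*8)))**2 = (32*sqrt(5) + 16/(-16))**2 = (32*sqrt(5) + 16*(-1/16))**2 = (32*sqrt(5) - 1)**2 = (-1 + 32*sqrt(5))**2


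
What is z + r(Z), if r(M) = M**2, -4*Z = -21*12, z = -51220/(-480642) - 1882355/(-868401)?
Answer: 276261683723738/69564998907 ≈ 3971.3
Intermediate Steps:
z = 158203061855/69564998907 (z = -51220*(-1/480642) - 1882355*(-1/868401) = 25610/240321 + 1882355/868401 = 158203061855/69564998907 ≈ 2.2742)
Z = 63 (Z = -(-21)*12/4 = -1/4*(-252) = 63)
z + r(Z) = 158203061855/69564998907 + 63**2 = 158203061855/69564998907 + 3969 = 276261683723738/69564998907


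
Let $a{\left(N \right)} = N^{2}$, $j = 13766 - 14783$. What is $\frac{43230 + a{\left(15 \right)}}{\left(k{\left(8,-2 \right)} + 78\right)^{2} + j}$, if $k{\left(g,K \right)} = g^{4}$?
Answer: $\frac{43455}{17421259} \approx 0.0024944$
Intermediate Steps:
$j = -1017$ ($j = 13766 - 14783 = -1017$)
$\frac{43230 + a{\left(15 \right)}}{\left(k{\left(8,-2 \right)} + 78\right)^{2} + j} = \frac{43230 + 15^{2}}{\left(8^{4} + 78\right)^{2} - 1017} = \frac{43230 + 225}{\left(4096 + 78\right)^{2} - 1017} = \frac{43455}{4174^{2} - 1017} = \frac{43455}{17422276 - 1017} = \frac{43455}{17421259}$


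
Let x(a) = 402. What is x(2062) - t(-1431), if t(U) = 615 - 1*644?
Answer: 431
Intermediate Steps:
t(U) = -29 (t(U) = 615 - 644 = -29)
x(2062) - t(-1431) = 402 - 1*(-29) = 402 + 29 = 431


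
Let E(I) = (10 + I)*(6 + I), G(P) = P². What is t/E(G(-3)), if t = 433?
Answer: 433/285 ≈ 1.5193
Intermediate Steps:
E(I) = (6 + I)*(10 + I)
t/E(G(-3)) = 433/(60 + ((-3)²)² + 16*(-3)²) = 433/(60 + 9² + 16*9) = 433/(60 + 81 + 144) = 433/285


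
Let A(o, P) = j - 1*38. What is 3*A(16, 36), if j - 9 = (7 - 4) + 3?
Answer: -69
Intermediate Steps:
j = 15 (j = 9 + ((7 - 4) + 3) = 9 + (3 + 3) = 9 + 6 = 15)
A(o, P) = -23 (A(o, P) = 15 - 1*38 = 15 - 38 = -23)
3*A(16, 36) = 3*(-23) = -69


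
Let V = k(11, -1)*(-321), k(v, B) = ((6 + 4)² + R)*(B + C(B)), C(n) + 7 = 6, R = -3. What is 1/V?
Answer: 1/62274 ≈ 1.6058e-5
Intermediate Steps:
C(n) = -1 (C(n) = -7 + 6 = -1)
k(v, B) = -97 + 97*B (k(v, B) = ((6 + 4)² - 3)*(B - 1) = (10² - 3)*(-1 + B) = (100 - 3)*(-1 + B) = 97*(-1 + B) = -97 + 97*B)
V = 62274 (V = (-97 + 97*(-1))*(-321) = (-97 - 97)*(-321) = -194*(-321) = 62274)
1/V = 1/62274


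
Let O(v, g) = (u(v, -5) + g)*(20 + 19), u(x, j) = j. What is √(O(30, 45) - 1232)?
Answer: 2*√82 ≈ 18.111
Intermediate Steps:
O(v, g) = -195 + 39*g (O(v, g) = (-5 + g)*(20 + 19) = (-5 + g)*39 = -195 + 39*g)
√(O(30, 45) - 1232) = √((-195 + 39*45) - 1232) = √((-195 + 1755) - 1232) = √(1560 - 1232) = √328 = 2*√82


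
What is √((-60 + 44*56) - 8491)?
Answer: I*√6087 ≈ 78.019*I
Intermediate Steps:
√((-60 + 44*56) - 8491) = √((-60 + 2464) - 8491) = √(2404 - 8491) = √(-6087) = I*√6087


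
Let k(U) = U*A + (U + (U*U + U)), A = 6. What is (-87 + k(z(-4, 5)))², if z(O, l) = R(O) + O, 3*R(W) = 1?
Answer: 857476/81 ≈ 10586.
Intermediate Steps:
R(W) = ⅓ (R(W) = (⅓)*1 = ⅓)
z(O, l) = ⅓ + O
k(U) = U² + 8*U (k(U) = U*6 + (U + (U*U + U)) = 6*U + (U + (U² + U)) = 6*U + (U + (U + U²)) = 6*U + (U² + 2*U) = U² + 8*U)
(-87 + k(z(-4, 5)))² = (-87 + (⅓ - 4)*(8 + (⅓ - 4)))² = (-87 - 11*(8 - 11/3)/3)² = (-87 - 11/3*13/3)² = (-87 - 143/9)² = (-926/9)² = 857476/81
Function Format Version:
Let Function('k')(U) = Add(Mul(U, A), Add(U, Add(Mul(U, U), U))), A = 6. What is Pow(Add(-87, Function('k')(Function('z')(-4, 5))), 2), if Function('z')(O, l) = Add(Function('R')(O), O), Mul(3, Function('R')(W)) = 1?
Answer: Rational(857476, 81) ≈ 10586.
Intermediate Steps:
Function('R')(W) = Rational(1, 3) (Function('R')(W) = Mul(Rational(1, 3), 1) = Rational(1, 3))
Function('z')(O, l) = Add(Rational(1, 3), O)
Function('k')(U) = Add(Pow(U, 2), Mul(8, U)) (Function('k')(U) = Add(Mul(U, 6), Add(U, Add(Mul(U, U), U))) = Add(Mul(6, U), Add(U, Add(Pow(U, 2), U))) = Add(Mul(6, U), Add(U, Add(U, Pow(U, 2)))) = Add(Mul(6, U), Add(Pow(U, 2), Mul(2, U))) = Add(Pow(U, 2), Mul(8, U)))
Pow(Add(-87, Function('k')(Function('z')(-4, 5))), 2) = Pow(Add(-87, Mul(Add(Rational(1, 3), -4), Add(8, Add(Rational(1, 3), -4)))), 2) = Pow(Add(-87, Mul(Rational(-11, 3), Add(8, Rational(-11, 3)))), 2) = Pow(Add(-87, Mul(Rational(-11, 3), Rational(13, 3))), 2) = Pow(Add(-87, Rational(-143, 9)), 2) = Pow(Rational(-926, 9), 2) = Rational(857476, 81)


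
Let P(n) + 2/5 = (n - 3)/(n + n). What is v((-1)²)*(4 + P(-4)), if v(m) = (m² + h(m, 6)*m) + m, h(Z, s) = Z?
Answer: 537/40 ≈ 13.425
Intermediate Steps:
P(n) = -⅖ + (-3 + n)/(2*n) (P(n) = -⅖ + (n - 3)/(n + n) = -⅖ + (-3 + n)/((2*n)) = -⅖ + (-3 + n)*(1/(2*n)) = -⅖ + (-3 + n)/(2*n))
v(m) = m + 2*m² (v(m) = (m² + m*m) + m = (m² + m²) + m = 2*m² + m = m + 2*m²)
v((-1)²)*(4 + P(-4)) = ((-1)²*(1 + 2*(-1)²))*(4 + (⅒)*(-15 - 4)/(-4)) = (1*(1 + 2*1))*(4 + (⅒)*(-¼)*(-19)) = (1*(1 + 2))*(4 + 19/40) = (1*3)*(179/40) = 3*(179/40) = 537/40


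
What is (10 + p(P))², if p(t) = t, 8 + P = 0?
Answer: 4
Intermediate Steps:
P = -8 (P = -8 + 0 = -8)
(10 + p(P))² = (10 - 8)² = 2² = 4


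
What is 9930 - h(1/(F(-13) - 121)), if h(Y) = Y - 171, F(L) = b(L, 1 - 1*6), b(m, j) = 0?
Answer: 1222222/121 ≈ 10101.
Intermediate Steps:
F(L) = 0
h(Y) = -171 + Y
9930 - h(1/(F(-13) - 121)) = 9930 - (-171 + 1/(0 - 121)) = 9930 - (-171 + 1/(-121)) = 9930 - (-171 - 1/121) = 9930 - 1*(-20692/121) = 9930 + 20692/121 = 1222222/121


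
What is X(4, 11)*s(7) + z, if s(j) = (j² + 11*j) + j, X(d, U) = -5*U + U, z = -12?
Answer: -5864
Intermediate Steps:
X(d, U) = -4*U
s(j) = j² + 12*j
X(4, 11)*s(7) + z = (-4*11)*(7*(12 + 7)) - 12 = -308*19 - 12 = -44*133 - 12 = -5852 - 12 = -5864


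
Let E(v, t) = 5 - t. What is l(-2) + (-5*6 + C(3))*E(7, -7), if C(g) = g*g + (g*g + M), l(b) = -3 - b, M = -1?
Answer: -157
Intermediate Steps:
C(g) = -1 + 2*g**2 (C(g) = g*g + (g*g - 1) = g**2 + (g**2 - 1) = g**2 + (-1 + g**2) = -1 + 2*g**2)
l(-2) + (-5*6 + C(3))*E(7, -7) = (-3 - 1*(-2)) + (-5*6 + (-1 + 2*3**2))*(5 - 1*(-7)) = (-3 + 2) + (-30 + (-1 + 2*9))*(5 + 7) = -1 + (-30 + (-1 + 18))*12 = -1 + (-30 + 17)*12 = -1 - 13*12 = -1 - 156 = -157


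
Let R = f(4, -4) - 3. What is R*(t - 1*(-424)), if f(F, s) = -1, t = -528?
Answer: 416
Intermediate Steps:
R = -4 (R = -1 - 3 = -4)
R*(t - 1*(-424)) = -4*(-528 - 1*(-424)) = -4*(-528 + 424) = -4*(-104) = 416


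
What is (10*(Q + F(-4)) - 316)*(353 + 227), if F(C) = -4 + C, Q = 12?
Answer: -160080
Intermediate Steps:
(10*(Q + F(-4)) - 316)*(353 + 227) = (10*(12 + (-4 - 4)) - 316)*(353 + 227) = (10*(12 - 8) - 316)*580 = (10*4 - 316)*580 = (40 - 316)*580 = -276*580 = -160080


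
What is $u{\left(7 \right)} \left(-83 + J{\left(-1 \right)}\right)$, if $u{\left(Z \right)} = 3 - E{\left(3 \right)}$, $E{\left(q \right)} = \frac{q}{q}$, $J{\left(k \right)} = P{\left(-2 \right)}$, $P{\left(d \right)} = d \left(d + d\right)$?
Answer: $-150$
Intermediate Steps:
$P{\left(d \right)} = 2 d^{2}$ ($P{\left(d \right)} = d 2 d = 2 d^{2}$)
$J{\left(k \right)} = 8$ ($J{\left(k \right)} = 2 \left(-2\right)^{2} = 2 \cdot 4 = 8$)
$E{\left(q \right)} = 1$
$u{\left(Z \right)} = 2$ ($u{\left(Z \right)} = 3 - 1 = 2$)
$u{\left(7 \right)} \left(-83 + J{\left(-1 \right)}\right) = 2 \left(-83 + 8\right) = 2 \left(-75\right) = -150$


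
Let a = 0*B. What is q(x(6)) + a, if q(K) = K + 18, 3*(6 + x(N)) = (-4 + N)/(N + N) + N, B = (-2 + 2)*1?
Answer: 253/18 ≈ 14.056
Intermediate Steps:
B = 0 (B = 0*1 = 0)
x(N) = -6 + N/3 + (-4 + N)/(6*N) (x(N) = -6 + ((-4 + N)/(N + N) + N)/3 = -6 + ((-4 + N)/((2*N)) + N)/3 = -6 + ((-4 + N)*(1/(2*N)) + N)/3 = -6 + ((-4 + N)/(2*N) + N)/3 = -6 + (N + (-4 + N)/(2*N))/3 = -6 + (N/3 + (-4 + N)/(6*N)) = -6 + N/3 + (-4 + N)/(6*N))
q(K) = 18 + K
a = 0 (a = 0*0 = 0)
q(x(6)) + a = (18 + (1/6)*(-4 + 6*(-35 + 2*6))/6) + 0 = (18 + (1/6)*(1/6)*(-4 + 6*(-35 + 12))) + 0 = (18 + (1/6)*(1/6)*(-4 + 6*(-23))) + 0 = (18 + (1/6)*(1/6)*(-4 - 138)) + 0 = (18 + (1/6)*(1/6)*(-142)) + 0 = (18 - 71/18) + 0 = 253/18 + 0 = 253/18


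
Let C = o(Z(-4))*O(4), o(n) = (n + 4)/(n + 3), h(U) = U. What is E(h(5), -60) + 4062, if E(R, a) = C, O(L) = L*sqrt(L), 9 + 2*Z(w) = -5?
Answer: 4068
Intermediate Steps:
Z(w) = -7 (Z(w) = -9/2 + (1/2)*(-5) = -9/2 - 5/2 = -7)
o(n) = (4 + n)/(3 + n)
O(L) = L**(3/2)
C = 6 (C = ((4 - 7)/(3 - 7))*4**(3/2) = (-3/(-4))*8 = -1/4*(-3)*8 = (3/4)*8 = 6)
E(R, a) = 6
E(h(5), -60) + 4062 = 6 + 4062 = 4068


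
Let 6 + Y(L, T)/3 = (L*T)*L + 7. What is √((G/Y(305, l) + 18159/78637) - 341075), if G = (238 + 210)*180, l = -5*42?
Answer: 2*I*√201224742453775394417595976418/1536193375613 ≈ 584.02*I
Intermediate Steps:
l = -210
G = 80640 (G = 448*180 = 80640)
Y(L, T) = 3 + 3*T*L² (Y(L, T) = -18 + 3*((L*T)*L + 7) = -18 + 3*(T*L² + 7) = -18 + 3*(7 + T*L²) = -18 + (21 + 3*T*L²) = 3 + 3*T*L²)
√((G/Y(305, l) + 18159/78637) - 341075) = √((80640/(3 + 3*(-210)*305²) + 18159/78637) - 341075) = √((80640/(3 + 3*(-210)*93025) + 18159*(1/78637)) - 341075) = √((80640/(3 - 58605750) + 18159/78637) - 341075) = √((80640/(-58605747) + 18159/78637) - 341075) = √((80640*(-1/58605747) + 18159/78637) - 341075) = √((-26880/19535249 + 18159/78637) - 341075) = √(352626824031/1536193375613 - 341075) = √(-523956802960379944/1536193375613) = 2*I*√201224742453775394417595976418/1536193375613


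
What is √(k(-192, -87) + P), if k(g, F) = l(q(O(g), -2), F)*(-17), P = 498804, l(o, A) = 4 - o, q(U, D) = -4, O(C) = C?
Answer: 2*√124667 ≈ 706.16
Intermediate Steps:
k(g, F) = -136 (k(g, F) = (4 - 1*(-4))*(-17) = (4 + 4)*(-17) = 8*(-17) = -136)
√(k(-192, -87) + P) = √(-136 + 498804) = √498668 = 2*√124667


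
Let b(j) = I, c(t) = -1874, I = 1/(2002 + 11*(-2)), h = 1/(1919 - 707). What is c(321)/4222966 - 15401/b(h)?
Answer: -64387520373277/2111483 ≈ -3.0494e+7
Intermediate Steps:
h = 1/1212 ≈ 0.00082508
I = 1/1980 (I = 1/(2002 - 22) = 1/1980 ≈ 0.00050505)
b(j) = 1/1980
c(321)/4222966 - 15401/b(h) = -1874/4222966 - 15401/1/1980 = -1874*1/4222966 - 15401*1980 = -937/2111483 - 30493980 = -64387520373277/2111483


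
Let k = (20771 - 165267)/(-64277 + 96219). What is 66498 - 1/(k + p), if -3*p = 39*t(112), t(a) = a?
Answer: 1551133959923/23326024 ≈ 66498.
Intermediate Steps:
k = -72248/15971 (k = -144496/31942 = -144496*1/31942 = -72248/15971 ≈ -4.5237)
p = -1456 (p = -13*112 = -1/3*4368 = -1456)
66498 - 1/(k + p) = 66498 - 1/(-72248/15971 - 1456) = 66498 - 1/(-23326024/15971) = 66498 - 1*(-15971/23326024) = 66498 + 15971/23326024 = 1551133959923/23326024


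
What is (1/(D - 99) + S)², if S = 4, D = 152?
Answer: 45369/2809 ≈ 16.151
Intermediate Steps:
(1/(D - 99) + S)² = (1/(152 - 99) + 4)² = (1/53 + 4)² = (213/53)² = 45369/2809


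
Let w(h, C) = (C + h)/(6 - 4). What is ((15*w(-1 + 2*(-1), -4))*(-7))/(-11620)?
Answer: -21/664 ≈ -0.031627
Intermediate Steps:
w(h, C) = C/2 + h/2 (w(h, C) = (C + h)/2 = (C + h)*(½) = C/2 + h/2)
((15*w(-1 + 2*(-1), -4))*(-7))/(-11620) = ((15*((½)*(-4) + (-1 + 2*(-1))/2))*(-7))/(-11620) = ((15*(-2 + (-1 - 2)/2))*(-7))*(-1/11620) = ((15*(-2 + (½)*(-3)))*(-7))*(-1/11620) = ((15*(-2 - 3/2))*(-7))*(-1/11620) = ((15*(-7/2))*(-7))*(-1/11620) = -105/2*(-7)*(-1/11620) = (735/2)*(-1/11620) = -21/664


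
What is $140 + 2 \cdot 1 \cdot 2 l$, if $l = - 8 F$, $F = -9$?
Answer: $428$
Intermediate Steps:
$l = 72$ ($l = \left(-8\right) \left(-9\right) = 72$)
$140 + 2 \cdot 1 \cdot 2 l = 140 + 2 \cdot 1 \cdot 2 \cdot 72 = 140 + 2 \cdot 2 \cdot 72 = 140 + 4 \cdot 72 = 140 + 288 = 428$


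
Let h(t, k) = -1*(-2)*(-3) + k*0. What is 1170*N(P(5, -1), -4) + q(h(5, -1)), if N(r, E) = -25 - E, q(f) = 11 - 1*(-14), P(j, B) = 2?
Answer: -24545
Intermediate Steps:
h(t, k) = -6 (h(t, k) = 2*(-3) + 0 = -6 + 0 = -6)
q(f) = 25 (q(f) = 11 + 14 = 25)
1170*N(P(5, -1), -4) + q(h(5, -1)) = 1170*(-25 - 1*(-4)) + 25 = 1170*(-25 + 4) + 25 = 1170*(-21) + 25 = -24570 + 25 = -24545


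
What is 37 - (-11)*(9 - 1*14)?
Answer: -18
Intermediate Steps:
37 - (-11)*(9 - 1*14) = 37 - (-11)*(9 - 14) = 37 - (-11)*(-5) = 37 - 1*55 = 37 - 55 = -18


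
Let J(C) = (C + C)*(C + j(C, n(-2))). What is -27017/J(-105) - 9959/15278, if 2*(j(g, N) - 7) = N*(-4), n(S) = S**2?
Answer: -317226533/170044140 ≈ -1.8656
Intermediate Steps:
j(g, N) = 7 - 2*N (j(g, N) = 7 + (N*(-4))/2 = 7 + (-4*N)/2 = 7 - 2*N)
J(C) = 2*C*(-1 + C) (J(C) = (C + C)*(C + (7 - 2*(-2)**2)) = (2*C)*(C + (7 - 2*4)) = (2*C)*(C + (7 - 8)) = (2*C)*(C - 1) = (2*C)*(-1 + C) = 2*C*(-1 + C))
-27017/J(-105) - 9959/15278 = -27017*(-1/(210*(-1 - 105))) - 9959/15278 = -27017/(2*(-105)*(-106)) - 9959*1/15278 = -27017/22260 - 9959/15278 = -317226533/170044140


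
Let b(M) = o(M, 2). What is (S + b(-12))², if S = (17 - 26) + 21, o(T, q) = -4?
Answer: 64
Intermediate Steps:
b(M) = -4
S = 12 (S = -9 + 21 = 12)
(S + b(-12))² = (12 - 4)² = 8² = 64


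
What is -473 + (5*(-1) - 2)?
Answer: -480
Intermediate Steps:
-473 + (5*(-1) - 2) = -473 + (-5 - 2) = -473 - 7 = -480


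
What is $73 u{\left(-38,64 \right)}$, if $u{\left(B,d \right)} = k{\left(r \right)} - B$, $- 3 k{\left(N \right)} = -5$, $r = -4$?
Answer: $\frac{8687}{3} \approx 2895.7$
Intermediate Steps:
$k{\left(N \right)} = \frac{5}{3}$ ($k{\left(N \right)} = \left(- \frac{1}{3}\right) \left(-5\right) = \frac{5}{3}$)
$u{\left(B,d \right)} = \frac{5}{3} - B$
$73 u{\left(-38,64 \right)} = 73 \left(\frac{5}{3} - -38\right) = 73 \left(\frac{5}{3} + 38\right) = 73 \cdot \frac{119}{3} = \frac{8687}{3}$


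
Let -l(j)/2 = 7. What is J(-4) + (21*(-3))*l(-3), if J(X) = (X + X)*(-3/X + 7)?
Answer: 820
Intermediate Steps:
l(j) = -14 (l(j) = -2*7 = -14)
J(X) = 2*X*(7 - 3/X) (J(X) = (2*X)*(7 - 3/X) = 2*X*(7 - 3/X))
J(-4) + (21*(-3))*l(-3) = (-6 + 14*(-4)) + (21*(-3))*(-14) = (-6 - 56) - 63*(-14) = -62 + 882 = 820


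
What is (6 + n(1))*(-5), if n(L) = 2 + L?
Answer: -45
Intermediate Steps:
(6 + n(1))*(-5) = (6 + (2 + 1))*(-5) = (6 + 3)*(-5) = 9*(-5) = -45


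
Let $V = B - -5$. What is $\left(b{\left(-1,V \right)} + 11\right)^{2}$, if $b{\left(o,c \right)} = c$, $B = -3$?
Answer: $169$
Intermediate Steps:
$V = 2$ ($V = -3 - -5 = -3 + 5 = 2$)
$\left(b{\left(-1,V \right)} + 11\right)^{2} = \left(2 + 11\right)^{2} = 13^{2} = 169$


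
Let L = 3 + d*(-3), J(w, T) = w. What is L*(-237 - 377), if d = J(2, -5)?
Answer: 1842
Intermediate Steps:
d = 2
L = -3 (L = 3 + 2*(-3) = 3 - 6 = -3)
L*(-237 - 377) = -3*(-237 - 377) = -3*(-614) = 1842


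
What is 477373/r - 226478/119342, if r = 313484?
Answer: -7013290393/18705903764 ≈ -0.37492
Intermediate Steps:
477373/r - 226478/119342 = 477373/313484 - 226478/119342 = 477373*(1/313484) - 226478*1/119342 = 477373/313484 - 113239/59671 = -7013290393/18705903764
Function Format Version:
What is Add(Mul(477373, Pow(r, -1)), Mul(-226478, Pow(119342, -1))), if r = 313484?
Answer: Rational(-7013290393, 18705903764) ≈ -0.37492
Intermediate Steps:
Add(Mul(477373, Pow(r, -1)), Mul(-226478, Pow(119342, -1))) = Add(Mul(477373, Pow(313484, -1)), Mul(-226478, Pow(119342, -1))) = Add(Mul(477373, Rational(1, 313484)), Mul(-226478, Rational(1, 119342))) = Add(Rational(477373, 313484), Rational(-113239, 59671)) = Rational(-7013290393, 18705903764)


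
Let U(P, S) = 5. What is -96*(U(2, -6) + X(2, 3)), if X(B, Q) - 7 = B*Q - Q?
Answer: -1440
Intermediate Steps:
X(B, Q) = 7 - Q + B*Q (X(B, Q) = 7 + (B*Q - Q) = 7 + (-Q + B*Q) = 7 - Q + B*Q)
-96*(U(2, -6) + X(2, 3)) = -96*(5 + (7 - 1*3 + 2*3)) = -96*(5 + (7 - 3 + 6)) = -96*(5 + 10) = -96*15 = -1440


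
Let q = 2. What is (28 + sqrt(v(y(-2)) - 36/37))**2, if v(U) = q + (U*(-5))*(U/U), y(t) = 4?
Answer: 28306/37 + 168*I*sqrt(2886)/37 ≈ 765.03 + 243.92*I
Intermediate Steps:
v(U) = 2 - 5*U (v(U) = 2 + (U*(-5))*(U/U) = 2 - 5*U*1 = 2 - 5*U)
(28 + sqrt(v(y(-2)) - 36/37))**2 = (28 + sqrt((2 - 5*4) - 36/37))**2 = (28 + sqrt((2 - 20) - 36*1/37))**2 = (28 + sqrt(-18 - 36/37))**2 = (28 + sqrt(-702/37))**2 = (28 + 3*I*sqrt(2886)/37)**2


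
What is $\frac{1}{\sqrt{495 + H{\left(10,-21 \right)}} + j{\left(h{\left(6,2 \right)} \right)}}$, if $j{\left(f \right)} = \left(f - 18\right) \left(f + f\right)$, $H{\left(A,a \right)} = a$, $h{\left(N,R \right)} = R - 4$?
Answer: $\frac{40}{2963} - \frac{\sqrt{474}}{5926} \approx 0.0098259$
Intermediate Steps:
$h{\left(N,R \right)} = -4 + R$ ($h{\left(N,R \right)} = R - 4 = -4 + R$)
$j{\left(f \right)} = 2 f \left(-18 + f\right)$ ($j{\left(f \right)} = \left(-18 + f\right) 2 f = 2 f \left(-18 + f\right)$)
$\frac{1}{\sqrt{495 + H{\left(10,-21 \right)}} + j{\left(h{\left(6,2 \right)} \right)}} = \frac{1}{\sqrt{495 - 21} + 2 \left(-4 + 2\right) \left(-18 + \left(-4 + 2\right)\right)} = \frac{1}{\sqrt{474} + 2 \left(-2\right) \left(-18 - 2\right)} = \frac{1}{\sqrt{474} + 2 \left(-2\right) \left(-20\right)} = \frac{1}{\sqrt{474} + 80} = \frac{1}{80 + \sqrt{474}}$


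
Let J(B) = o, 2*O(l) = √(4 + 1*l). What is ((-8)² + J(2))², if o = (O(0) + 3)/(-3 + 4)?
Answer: 4624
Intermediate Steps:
O(l) = √(4 + l)/2 (O(l) = √(4 + 1*l)/2 = √(4 + l)/2)
o = 4 (o = (√(4 + 0)/2 + 3)/(-3 + 4) = (√4/2 + 3)/1 = ((½)*2 + 3)*1 = (1 + 3)*1 = 4*1 = 4)
J(B) = 4
((-8)² + J(2))² = ((-8)² + 4)² = (64 + 4)² = 68² = 4624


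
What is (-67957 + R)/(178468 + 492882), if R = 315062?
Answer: 49421/134270 ≈ 0.36807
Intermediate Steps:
(-67957 + R)/(178468 + 492882) = (-67957 + 315062)/(178468 + 492882) = 247105/671350 = 247105*(1/671350) = 49421/134270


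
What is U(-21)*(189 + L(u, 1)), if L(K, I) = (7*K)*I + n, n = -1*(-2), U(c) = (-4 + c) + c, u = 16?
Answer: -13938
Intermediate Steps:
U(c) = -4 + 2*c
n = 2
L(K, I) = 2 + 7*I*K (L(K, I) = (7*K)*I + 2 = 7*I*K + 2 = 2 + 7*I*K)
U(-21)*(189 + L(u, 1)) = (-4 + 2*(-21))*(189 + (2 + 7*1*16)) = (-4 - 42)*(189 + (2 + 112)) = -46*(189 + 114) = -46*303 = -13938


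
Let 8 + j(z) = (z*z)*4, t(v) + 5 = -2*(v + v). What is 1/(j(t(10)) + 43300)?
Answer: 1/51392 ≈ 1.9458e-5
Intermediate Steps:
t(v) = -5 - 4*v (t(v) = -5 - 2*(v + v) = -5 - 4*v)
j(z) = -8 + 4*z**2 (j(z) = -8 + (z*z)*4 = -8 + z**2*4 = -8 + 4*z**2)
1/(j(t(10)) + 43300) = 1/((-8 + 4*(-5 - 4*10)**2) + 43300) = 1/((-8 + 4*(-5 - 40)**2) + 43300) = 1/((-8 + 4*(-45)**2) + 43300) = 1/((-8 + 4*2025) + 43300) = 1/((-8 + 8100) + 43300) = 1/(8092 + 43300) = 1/51392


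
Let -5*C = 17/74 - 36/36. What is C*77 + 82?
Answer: 34729/370 ≈ 93.862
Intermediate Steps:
C = 57/370 (C = -(17/74 - 36/36)/5 = -(17*(1/74) - 36*1/36)/5 = -(17/74 - 1)/5 = -⅕*(-57/74) = 57/370 ≈ 0.15405)
C*77 + 82 = (57/370)*77 + 82 = 4389/370 + 82 = 34729/370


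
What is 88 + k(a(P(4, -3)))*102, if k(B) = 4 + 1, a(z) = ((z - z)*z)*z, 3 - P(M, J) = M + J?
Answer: 598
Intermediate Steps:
P(M, J) = 3 - J - M (P(M, J) = 3 - (M + J) = 3 - (J + M) = 3 + (-J - M) = 3 - J - M)
a(z) = 0 (a(z) = (0*z)*z = 0*z = 0)
k(B) = 5
88 + k(a(P(4, -3)))*102 = 88 + 5*102 = 88 + 510 = 598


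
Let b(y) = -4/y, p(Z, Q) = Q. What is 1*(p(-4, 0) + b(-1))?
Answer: 4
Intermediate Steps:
1*(p(-4, 0) + b(-1)) = 1*(0 - 4/(-1)) = 1*(0 - 4*(-1)) = 1*(0 + 4) = 1*4 = 4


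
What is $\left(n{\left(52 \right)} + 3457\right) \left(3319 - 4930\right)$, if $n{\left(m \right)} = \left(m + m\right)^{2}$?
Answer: $-22993803$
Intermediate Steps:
$n{\left(m \right)} = 4 m^{2}$ ($n{\left(m \right)} = \left(2 m\right)^{2} = 4 m^{2}$)
$\left(n{\left(52 \right)} + 3457\right) \left(3319 - 4930\right) = \left(4 \cdot 52^{2} + 3457\right) \left(3319 - 4930\right) = \left(4 \cdot 2704 + 3457\right) \left(-1611\right) = \left(10816 + 3457\right) \left(-1611\right) = 14273 \left(-1611\right) = -22993803$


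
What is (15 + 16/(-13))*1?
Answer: 179/13 ≈ 13.769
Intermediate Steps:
(15 + 16/(-13))*1 = (15 + 16*(-1/13))*1 = (15 - 16/13)*1 = (179/13)*1 = 179/13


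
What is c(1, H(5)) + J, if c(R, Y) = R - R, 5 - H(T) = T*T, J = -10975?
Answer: -10975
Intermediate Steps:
H(T) = 5 - T**2 (H(T) = 5 - T*T = 5 - T**2)
c(R, Y) = 0
c(1, H(5)) + J = 0 - 10975 = -10975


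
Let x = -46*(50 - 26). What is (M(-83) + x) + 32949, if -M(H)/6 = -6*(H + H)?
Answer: 25869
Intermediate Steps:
M(H) = 72*H (M(H) = -(-36)*(H + H) = -(-36)*2*H = -(-72)*H = 72*H)
x = -1104 (x = -46*24 = -1104)
(M(-83) + x) + 32949 = (72*(-83) - 1104) + 32949 = (-5976 - 1104) + 32949 = -7080 + 32949 = 25869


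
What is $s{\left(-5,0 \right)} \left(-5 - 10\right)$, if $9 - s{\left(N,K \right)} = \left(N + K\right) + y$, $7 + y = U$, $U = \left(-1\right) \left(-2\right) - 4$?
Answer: $-345$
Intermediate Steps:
$U = -2$ ($U = 2 - 4 = -2$)
$y = -9$ ($y = -7 - 2 = -9$)
$s{\left(N,K \right)} = 18 - K - N$ ($s{\left(N,K \right)} = 9 - \left(\left(N + K\right) - 9\right) = 9 - \left(\left(K + N\right) - 9\right) = 9 - \left(-9 + K + N\right) = 18 - K - N$)
$s{\left(-5,0 \right)} \left(-5 - 10\right) = \left(18 - 0 - -5\right) \left(-5 - 10\right) = \left(18 + 0 + 5\right) \left(-15\right) = 23 \left(-15\right) = -345$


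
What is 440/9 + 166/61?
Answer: 28334/549 ≈ 51.610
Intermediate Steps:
440/9 + 166/61 = 28334/549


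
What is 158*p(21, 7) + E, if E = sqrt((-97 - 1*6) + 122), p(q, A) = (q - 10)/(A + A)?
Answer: 869/7 + sqrt(19) ≈ 128.50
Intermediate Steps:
p(q, A) = (-10 + q)/(2*A) (p(q, A) = (-10 + q)/((2*A)) = (-10 + q)*(1/(2*A)) = (-10 + q)/(2*A))
E = sqrt(19) (E = sqrt((-97 - 6) + 122) = sqrt(-103 + 122) = sqrt(19) ≈ 4.3589)
158*p(21, 7) + E = 158*((1/2)*(-10 + 21)/7) + sqrt(19) = 158*((1/2)*(1/7)*11) + sqrt(19) = 158*(11/14) + sqrt(19) = 869/7 + sqrt(19)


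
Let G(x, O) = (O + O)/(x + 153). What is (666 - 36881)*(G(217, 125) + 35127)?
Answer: -47069504660/37 ≈ -1.2721e+9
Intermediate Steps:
G(x, O) = 2*O/(153 + x) (G(x, O) = (2*O)/(153 + x) = 2*O/(153 + x))
(666 - 36881)*(G(217, 125) + 35127) = (666 - 36881)*(2*125/(153 + 217) + 35127) = -36215*(2*125/370 + 35127) = -36215*(2*125*(1/370) + 35127) = -36215*(25/37 + 35127) = -36215*1299724/37 = -47069504660/37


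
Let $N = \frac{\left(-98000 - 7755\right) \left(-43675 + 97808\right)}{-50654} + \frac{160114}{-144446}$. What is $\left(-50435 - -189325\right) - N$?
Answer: $\frac{94652198845113}{3658383842} \approx 25873.0$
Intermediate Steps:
$N = \frac{413460732970267}{3658383842}$ ($N = \left(-105755\right) 54133 \left(- \frac{1}{50654}\right) + 160114 \left(- \frac{1}{144446}\right) = \left(-5724835415\right) \left(- \frac{1}{50654}\right) - \frac{80057}{72223} = \frac{5724835415}{50654} - \frac{80057}{72223} = \frac{413460732970267}{3658383842} \approx 1.1302 \cdot 10^{5}$)
$\left(-50435 - -189325\right) - N = \left(-50435 - -189325\right) - \frac{413460732970267}{3658383842} = \left(-50435 + 189325\right) - \frac{413460732970267}{3658383842} = 138890 - \frac{413460732970267}{3658383842} = \frac{94652198845113}{3658383842}$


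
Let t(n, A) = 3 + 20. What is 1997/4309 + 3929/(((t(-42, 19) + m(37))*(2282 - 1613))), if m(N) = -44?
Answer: 11125792/60537141 ≈ 0.18378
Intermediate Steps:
t(n, A) = 23
1997/4309 + 3929/(((t(-42, 19) + m(37))*(2282 - 1613))) = 1997/4309 + 3929/(((23 - 44)*(2282 - 1613))) = 1997*(1/4309) + 3929/((-21*669)) = 1997/4309 + 3929/(-14049) = 1997/4309 + 3929*(-1/14049) = 1997/4309 - 3929/14049 = 11125792/60537141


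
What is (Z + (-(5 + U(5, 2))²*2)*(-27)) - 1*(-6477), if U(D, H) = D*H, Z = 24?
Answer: 18651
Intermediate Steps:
(Z + (-(5 + U(5, 2))²*2)*(-27)) - 1*(-6477) = (24 + (-(5 + 5*2)²*2)*(-27)) - 1*(-6477) = (24 + (-(5 + 10)²*2)*(-27)) + 6477 = (24 + (-1*15²*2)*(-27)) + 6477 = (24 + (-1*225*2)*(-27)) + 6477 = (24 - 225*2*(-27)) + 6477 = (24 - 450*(-27)) + 6477 = (24 + 12150) + 6477 = 12174 + 6477 = 18651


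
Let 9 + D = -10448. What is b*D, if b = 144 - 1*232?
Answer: 920216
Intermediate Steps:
D = -10457 (D = -9 - 10448 = -10457)
b = -88 (b = 144 - 232 = -88)
b*D = -88*(-10457) = 920216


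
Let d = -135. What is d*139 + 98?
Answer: -18667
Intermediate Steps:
d*139 + 98 = -135*139 + 98 = -18765 + 98 = -18667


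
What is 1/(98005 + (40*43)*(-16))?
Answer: 1/70485 ≈ 1.4187e-5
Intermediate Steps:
1/(98005 + (40*43)*(-16)) = 1/(98005 + 1720*(-16)) = 1/(98005 - 27520) = 1/70485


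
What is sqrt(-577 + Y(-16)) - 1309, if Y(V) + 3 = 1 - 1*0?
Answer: -1309 + I*sqrt(579) ≈ -1309.0 + 24.062*I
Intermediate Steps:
Y(V) = -2 (Y(V) = -3 + (1 - 1*0) = -3 + (1 + 0) = -3 + 1 = -2)
sqrt(-577 + Y(-16)) - 1309 = sqrt(-577 - 2) - 1309 = sqrt(-579) - 1309 = I*sqrt(579) - 1309 = -1309 + I*sqrt(579)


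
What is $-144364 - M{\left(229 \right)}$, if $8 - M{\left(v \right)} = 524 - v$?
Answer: $-144077$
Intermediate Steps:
$M{\left(v \right)} = -516 + v$ ($M{\left(v \right)} = 8 - \left(524 - v\right) = 8 + \left(-524 + v\right) = -516 + v$)
$-144364 - M{\left(229 \right)} = -144364 - \left(-516 + 229\right) = -144364 - -287 = -144364 + 287 = -144077$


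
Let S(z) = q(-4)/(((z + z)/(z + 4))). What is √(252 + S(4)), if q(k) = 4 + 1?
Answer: √257 ≈ 16.031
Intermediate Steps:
q(k) = 5
S(z) = 5*(4 + z)/(2*z) (S(z) = 5/(((z + z)/(z + 4))) = 5/(((2*z)/(4 + z))) = 5/((2*z/(4 + z))) = 5*((4 + z)/(2*z)) = 5*(4 + z)/(2*z))
√(252 + S(4)) = √(252 + (5/2 + 10/4)) = √(252 + (5/2 + 10*(¼))) = √(252 + (5/2 + 5/2)) = √(252 + 5) = √257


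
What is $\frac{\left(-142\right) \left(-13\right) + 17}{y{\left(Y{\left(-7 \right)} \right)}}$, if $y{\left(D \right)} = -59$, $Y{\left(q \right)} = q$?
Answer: $- \frac{1863}{59} \approx -31.576$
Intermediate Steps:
$\frac{\left(-142\right) \left(-13\right) + 17}{y{\left(Y{\left(-7 \right)} \right)}} = \frac{\left(-142\right) \left(-13\right) + 17}{-59} = \left(1846 + 17\right) \left(- \frac{1}{59}\right) = 1863 \left(- \frac{1}{59}\right) = - \frac{1863}{59}$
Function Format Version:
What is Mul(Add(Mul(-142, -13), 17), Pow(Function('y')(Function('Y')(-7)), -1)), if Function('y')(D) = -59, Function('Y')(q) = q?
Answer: Rational(-1863, 59) ≈ -31.576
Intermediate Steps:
Mul(Add(Mul(-142, -13), 17), Pow(Function('y')(Function('Y')(-7)), -1)) = Mul(Add(Mul(-142, -13), 17), Pow(-59, -1)) = Mul(Add(1846, 17), Rational(-1, 59)) = Mul(1863, Rational(-1, 59)) = Rational(-1863, 59)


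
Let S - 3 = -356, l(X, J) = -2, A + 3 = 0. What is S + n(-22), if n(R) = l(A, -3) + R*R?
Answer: 129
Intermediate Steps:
A = -3 (A = -3 + 0 = -3)
S = -353 (S = 3 - 356 = -353)
n(R) = -2 + R² (n(R) = -2 + R*R = -2 + R²)
S + n(-22) = -353 + (-2 + (-22)²) = -353 + (-2 + 484) = -353 + 482 = 129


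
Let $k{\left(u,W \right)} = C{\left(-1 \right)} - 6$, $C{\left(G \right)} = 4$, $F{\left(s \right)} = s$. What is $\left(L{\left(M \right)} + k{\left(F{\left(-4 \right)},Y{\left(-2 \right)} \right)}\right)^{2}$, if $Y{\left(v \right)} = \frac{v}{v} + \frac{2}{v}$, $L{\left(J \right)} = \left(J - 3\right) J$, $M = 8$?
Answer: $1444$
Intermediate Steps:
$L{\left(J \right)} = J \left(-3 + J\right)$ ($L{\left(J \right)} = \left(-3 + J\right) J = J \left(-3 + J\right)$)
$Y{\left(v \right)} = 1 + \frac{2}{v}$
$k{\left(u,W \right)} = -2$ ($k{\left(u,W \right)} = 4 - 6 = -2$)
$\left(L{\left(M \right)} + k{\left(F{\left(-4 \right)},Y{\left(-2 \right)} \right)}\right)^{2} = \left(8 \left(-3 + 8\right) - 2\right)^{2} = \left(8 \cdot 5 - 2\right)^{2} = \left(40 - 2\right)^{2} = 38^{2} = 1444$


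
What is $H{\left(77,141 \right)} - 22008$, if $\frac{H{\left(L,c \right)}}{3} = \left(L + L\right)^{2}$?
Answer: $49140$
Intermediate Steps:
$H{\left(L,c \right)} = 12 L^{2}$ ($H{\left(L,c \right)} = 3 \left(L + L\right)^{2} = 3 \left(2 L\right)^{2} = 3 \cdot 4 L^{2} = 12 L^{2}$)
$H{\left(77,141 \right)} - 22008 = 12 \cdot 77^{2} - 22008 = 12 \cdot 5929 - 22008 = 71148 - 22008 = 49140$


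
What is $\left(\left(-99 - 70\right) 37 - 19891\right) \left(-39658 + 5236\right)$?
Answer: $899928768$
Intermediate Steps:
$\left(\left(-99 - 70\right) 37 - 19891\right) \left(-39658 + 5236\right) = \left(\left(-169\right) 37 - 19891\right) \left(-34422\right) = \left(-6253 - 19891\right) \left(-34422\right) = \left(-26144\right) \left(-34422\right) = 899928768$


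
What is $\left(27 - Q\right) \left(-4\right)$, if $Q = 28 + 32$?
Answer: $132$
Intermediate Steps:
$Q = 60$
$\left(27 - Q\right) \left(-4\right) = \left(27 - 60\right) \left(-4\right) = \left(-33\right) \left(-4\right) = 132$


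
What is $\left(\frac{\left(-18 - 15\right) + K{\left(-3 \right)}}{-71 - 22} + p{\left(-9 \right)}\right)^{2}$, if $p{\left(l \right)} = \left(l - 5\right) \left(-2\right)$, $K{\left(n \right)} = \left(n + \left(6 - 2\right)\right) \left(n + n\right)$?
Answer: $\frac{776161}{961} \approx 807.66$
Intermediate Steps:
$K{\left(n \right)} = 2 n \left(4 + n\right)$ ($K{\left(n \right)} = \left(n + 4\right) 2 n = \left(4 + n\right) 2 n = 2 n \left(4 + n\right)$)
$p{\left(l \right)} = 10 - 2 l$ ($p{\left(l \right)} = \left(-5 + l\right) \left(-2\right) = 10 - 2 l$)
$\left(\frac{\left(-18 - 15\right) + K{\left(-3 \right)}}{-71 - 22} + p{\left(-9 \right)}\right)^{2} = \left(\frac{\left(-18 - 15\right) + 2 \left(-3\right) \left(4 - 3\right)}{-71 - 22} + \left(10 - -18\right)\right)^{2} = \left(\frac{\left(-18 - 15\right) + 2 \left(-3\right) 1}{-93} + \left(10 + 18\right)\right)^{2} = \left(\left(-33 - 6\right) \left(- \frac{1}{93}\right) + 28\right)^{2} = \left(\left(-39\right) \left(- \frac{1}{93}\right) + 28\right)^{2} = \left(\frac{13}{31} + 28\right)^{2} = \left(\frac{881}{31}\right)^{2} = \frac{776161}{961}$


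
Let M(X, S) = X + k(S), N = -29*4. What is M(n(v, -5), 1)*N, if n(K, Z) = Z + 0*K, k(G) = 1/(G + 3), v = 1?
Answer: 551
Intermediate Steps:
k(G) = 1/(3 + G)
n(K, Z) = Z (n(K, Z) = Z + 0 = Z)
N = -116
M(X, S) = X + 1/(3 + S)
M(n(v, -5), 1)*N = ((1 - 5*(3 + 1))/(3 + 1))*(-116) = ((1 - 5*4)/4)*(-116) = ((1 - 20)/4)*(-116) = ((¼)*(-19))*(-116) = -19/4*(-116) = 551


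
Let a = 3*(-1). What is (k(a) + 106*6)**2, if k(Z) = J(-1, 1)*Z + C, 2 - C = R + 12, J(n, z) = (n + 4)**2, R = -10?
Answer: 370881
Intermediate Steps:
J(n, z) = (4 + n)**2
a = -3
C = 0 (C = 2 - (-10 + 12) = 2 - 1*2 = 2 - 2 = 0)
k(Z) = 9*Z (k(Z) = (4 - 1)**2*Z + 0 = 3**2*Z + 0 = 9*Z + 0 = 9*Z)
(k(a) + 106*6)**2 = (9*(-3) + 106*6)**2 = (-27 + 636)**2 = 609**2 = 370881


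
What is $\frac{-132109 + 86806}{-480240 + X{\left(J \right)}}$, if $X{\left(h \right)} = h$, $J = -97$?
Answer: $\frac{45303}{480337} \approx 0.094315$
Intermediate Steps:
$\frac{-132109 + 86806}{-480240 + X{\left(J \right)}} = \frac{-132109 + 86806}{-480240 - 97} = - \frac{45303}{-480337} = \left(-45303\right) \left(- \frac{1}{480337}\right) = \frac{45303}{480337}$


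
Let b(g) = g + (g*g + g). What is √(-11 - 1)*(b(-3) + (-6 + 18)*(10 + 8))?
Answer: 438*I*√3 ≈ 758.64*I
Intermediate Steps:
b(g) = g² + 2*g (b(g) = g + (g² + g) = g + (g + g²) = g² + 2*g)
√(-11 - 1)*(b(-3) + (-6 + 18)*(10 + 8)) = √(-11 - 1)*(-3*(2 - 3) + (-6 + 18)*(10 + 8)) = √(-12)*(-3*(-1) + 12*18) = (2*I*√3)*(3 + 216) = (2*I*√3)*219 = 438*I*√3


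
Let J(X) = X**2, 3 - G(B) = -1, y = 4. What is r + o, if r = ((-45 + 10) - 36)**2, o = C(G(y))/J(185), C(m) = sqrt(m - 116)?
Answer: 5041 + 4*I*sqrt(7)/34225 ≈ 5041.0 + 0.00030922*I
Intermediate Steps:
G(B) = 4 (G(B) = 3 - 1*(-1) = 3 + 1 = 4)
C(m) = sqrt(-116 + m)
o = 4*I*sqrt(7)/34225 (o = sqrt(-116 + 4)/(185**2) = sqrt(-112)/34225 = (4*I*sqrt(7))*(1/34225) = 4*I*sqrt(7)/34225 ≈ 0.00030922*I)
r = 5041 (r = (-35 - 36)**2 = (-71)**2 = 5041)
r + o = 5041 + 4*I*sqrt(7)/34225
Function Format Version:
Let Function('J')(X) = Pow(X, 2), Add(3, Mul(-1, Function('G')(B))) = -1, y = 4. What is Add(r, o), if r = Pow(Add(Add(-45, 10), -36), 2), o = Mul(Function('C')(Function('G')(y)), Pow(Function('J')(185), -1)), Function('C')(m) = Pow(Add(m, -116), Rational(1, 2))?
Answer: Add(5041, Mul(Rational(4, 34225), I, Pow(7, Rational(1, 2)))) ≈ Add(5041.0, Mul(0.00030922, I))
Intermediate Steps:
Function('G')(B) = 4 (Function('G')(B) = Add(3, Mul(-1, -1)) = Add(3, 1) = 4)
Function('C')(m) = Pow(Add(-116, m), Rational(1, 2))
o = Mul(Rational(4, 34225), I, Pow(7, Rational(1, 2))) (o = Mul(Pow(Add(-116, 4), Rational(1, 2)), Pow(Pow(185, 2), -1)) = Mul(Pow(-112, Rational(1, 2)), Pow(34225, -1)) = Mul(Mul(4, I, Pow(7, Rational(1, 2))), Rational(1, 34225)) = Mul(Rational(4, 34225), I, Pow(7, Rational(1, 2))) ≈ Mul(0.00030922, I))
r = 5041 (r = Pow(Add(-35, -36), 2) = Pow(-71, 2) = 5041)
Add(r, o) = Add(5041, Mul(Rational(4, 34225), I, Pow(7, Rational(1, 2))))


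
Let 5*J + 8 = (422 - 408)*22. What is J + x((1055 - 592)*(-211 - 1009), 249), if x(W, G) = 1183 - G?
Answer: 994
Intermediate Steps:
J = 60 (J = -8/5 + ((422 - 408)*22)/5 = -8/5 + (14*22)/5 = -8/5 + (⅕)*308 = -8/5 + 308/5 = 60)
J + x((1055 - 592)*(-211 - 1009), 249) = 60 + (1183 - 1*249) = 60 + (1183 - 249) = 60 + 934 = 994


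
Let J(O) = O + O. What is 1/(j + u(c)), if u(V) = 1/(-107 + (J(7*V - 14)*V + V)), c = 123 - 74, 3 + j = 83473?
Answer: 32184/2686398481 ≈ 1.1980e-5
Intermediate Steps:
j = 83470 (j = -3 + 83473 = 83470)
J(O) = 2*O
c = 49
u(V) = 1/(-107 + V + V*(-28 + 14*V)) (u(V) = 1/(-107 + ((2*(7*V - 14))*V + V)) = 1/(-107 + ((2*(-14 + 7*V))*V + V)) = 1/(-107 + ((-28 + 14*V)*V + V)) = 1/(-107 + (V*(-28 + 14*V) + V)) = 1/(-107 + (V + V*(-28 + 14*V))) = 1/(-107 + V + V*(-28 + 14*V)))
1/(j + u(c)) = 1/(83470 + 1/(-107 + 49 + 14*49*(-2 + 49))) = 1/(83470 + 1/(-107 + 49 + 14*49*47)) = 1/(83470 + 1/(-107 + 49 + 32242)) = 1/(83470 + 1/32184) = 1/(2686398481/32184) = 32184/2686398481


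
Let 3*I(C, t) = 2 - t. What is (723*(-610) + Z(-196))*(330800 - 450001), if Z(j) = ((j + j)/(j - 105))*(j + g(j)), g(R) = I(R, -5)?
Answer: 6785565320606/129 ≈ 5.2601e+10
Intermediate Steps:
I(C, t) = 2/3 - t/3 (I(C, t) = (2 - t)/3 = 2/3 - t/3)
g(R) = 7/3 (g(R) = 2/3 - 1/3*(-5) = 2/3 + 5/3 = 7/3)
Z(j) = 2*j*(7/3 + j)/(-105 + j) (Z(j) = ((j + j)/(j - 105))*(j + 7/3) = ((2*j)/(-105 + j))*(7/3 + j) = (2*j/(-105 + j))*(7/3 + j) = 2*j*(7/3 + j)/(-105 + j))
(723*(-610) + Z(-196))*(330800 - 450001) = (723*(-610) + (2/3)*(-196)*(7 + 3*(-196))/(-105 - 196))*(330800 - 450001) = (-441030 + (2/3)*(-196)*(7 - 588)/(-301))*(-119201) = (-441030 + (2/3)*(-196)*(-1/301)*(-581))*(-119201) = (-441030 - 32536/129)*(-119201) = -56925406/129*(-119201) = 6785565320606/129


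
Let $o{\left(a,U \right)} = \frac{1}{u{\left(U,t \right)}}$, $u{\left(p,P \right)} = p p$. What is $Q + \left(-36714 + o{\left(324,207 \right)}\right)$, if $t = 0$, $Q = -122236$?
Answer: $- \frac{6810848549}{42849} \approx -1.5895 \cdot 10^{5}$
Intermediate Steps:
$u{\left(p,P \right)} = p^{2}$
$o{\left(a,U \right)} = \frac{1}{U^{2}}$
$Q + \left(-36714 + o{\left(324,207 \right)}\right) = -122236 - \left(36714 - \frac{1}{42849}\right) = -122236 + \left(-36714 + \frac{1}{42849}\right) = -122236 - \frac{1573158185}{42849} = - \frac{6810848549}{42849}$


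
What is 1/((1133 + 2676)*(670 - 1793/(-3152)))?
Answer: 3152/8050828097 ≈ 3.9151e-7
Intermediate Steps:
1/((1133 + 2676)*(670 - 1793/(-3152))) = 1/(3809*(670 - 1793*(-1/3152))) = 1/(3809*(670 + 1793/3152)) = 1/(3809*(2113633/3152)) = 1/(8050828097/3152) = 3152/8050828097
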